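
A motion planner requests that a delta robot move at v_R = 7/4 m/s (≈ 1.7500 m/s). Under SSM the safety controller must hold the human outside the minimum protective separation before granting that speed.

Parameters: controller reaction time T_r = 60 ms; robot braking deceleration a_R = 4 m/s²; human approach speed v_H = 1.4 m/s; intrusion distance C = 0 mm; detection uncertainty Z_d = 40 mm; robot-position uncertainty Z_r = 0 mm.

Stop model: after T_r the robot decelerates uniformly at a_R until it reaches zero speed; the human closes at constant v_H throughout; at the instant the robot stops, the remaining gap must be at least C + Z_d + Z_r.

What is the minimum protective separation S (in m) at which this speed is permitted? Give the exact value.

braking lasts T_s = (7/4)/4 = 0.4375 s
robot covers v_R·T_r = 1.7500·0.0600 = 0.1050 m before braking
robot covers 1.7500·0.4375 − ½·4.0000·0.4375² = 0.3828 m while stopping
human over T_r+T_s: 1.4000·(0.0600+0.4375) = 0.6965 m
residual clearance needed = 0.0000+0.0400+0.0000 = 0.0400 m
S_min ≈ 0.1050+0.3828+0.6965+0.0400  ⇒  S_min = 19589/16000 m

S_min = 19589/16000 m = 1.2243 m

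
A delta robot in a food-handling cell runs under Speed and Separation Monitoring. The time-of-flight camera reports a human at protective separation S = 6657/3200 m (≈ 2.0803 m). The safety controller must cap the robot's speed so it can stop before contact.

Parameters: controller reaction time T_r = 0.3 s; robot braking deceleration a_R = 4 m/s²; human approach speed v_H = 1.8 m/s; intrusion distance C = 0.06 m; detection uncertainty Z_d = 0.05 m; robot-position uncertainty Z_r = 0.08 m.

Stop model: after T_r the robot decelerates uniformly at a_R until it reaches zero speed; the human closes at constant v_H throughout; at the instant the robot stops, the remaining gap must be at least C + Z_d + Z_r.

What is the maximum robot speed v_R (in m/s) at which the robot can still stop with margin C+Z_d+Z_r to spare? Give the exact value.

v_R_max = 29/20 m/s = 1.4500 m/s

quadratic (1/8)·v² + (3/4)·v + (-4321/3200) = 0
  disc = (3/4)² − 4·(1/8)·(-4321/3200) = 7921/6400 ; √disc = 89/80
  v_R = (−(3/4) + 89/80) / (2·(1/8)) = 29/20 m/s
check:
T_s = v_R/a_R = (29/20)/4 = 0.3625 s
robot covers v_R·T_r = 1.4500·0.3000 = 0.4350 m before braking
robot covers 1.4500·0.3625 − ½·4.0000·0.3625² = 0.2628 m while stopping
human over T_r+T_s: 1.8000·(0.3000+0.3625) = 1.1925 m
C+Z_d+Z_r = 0.0600+0.0500+0.0800 = 0.1900 m
sum ≈ 0.4350+0.2628+1.1925+0.1900 ≈ 2.0803 m = S ✓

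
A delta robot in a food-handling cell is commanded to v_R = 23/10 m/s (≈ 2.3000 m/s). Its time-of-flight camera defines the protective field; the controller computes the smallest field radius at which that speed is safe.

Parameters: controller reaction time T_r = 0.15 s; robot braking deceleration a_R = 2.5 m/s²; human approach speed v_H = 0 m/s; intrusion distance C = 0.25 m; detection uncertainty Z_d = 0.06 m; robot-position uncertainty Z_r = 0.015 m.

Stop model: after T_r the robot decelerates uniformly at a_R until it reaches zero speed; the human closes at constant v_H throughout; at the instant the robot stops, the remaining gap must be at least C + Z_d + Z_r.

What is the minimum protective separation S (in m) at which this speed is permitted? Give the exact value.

S_min = 216/125 m = 1.7280 m

braking lasts T_s = (23/10)/(5/2) = 0.9200 s
reaction-phase robot travel = 2.3000·0.1500 = 0.3450 m
robot covers 2.3000·0.9200 − ½·2.5000·0.9200² = 1.0580 m while stopping
human closes 0.0000·1.0700 = 0.0000 m
residual clearance needed = 0.2500+0.0600+0.0150 = 0.3250 m
S_min ≈ 0.3450+1.0580+0.0000+0.3250  ⇒  S_min = 216/125 m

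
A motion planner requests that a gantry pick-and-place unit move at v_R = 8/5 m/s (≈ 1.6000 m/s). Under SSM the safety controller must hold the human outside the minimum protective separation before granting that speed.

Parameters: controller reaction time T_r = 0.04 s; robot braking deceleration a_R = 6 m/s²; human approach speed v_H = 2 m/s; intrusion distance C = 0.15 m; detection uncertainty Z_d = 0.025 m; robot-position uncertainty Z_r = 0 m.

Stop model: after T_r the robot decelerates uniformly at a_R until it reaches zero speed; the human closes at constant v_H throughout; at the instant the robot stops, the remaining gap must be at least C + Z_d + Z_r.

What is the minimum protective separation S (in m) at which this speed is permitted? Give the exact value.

T_s = v_R/a_R = (8/5)/6 = 0.2667 s
robot in T_r: 1.6000·0.0400 = 0.0640 m
robot under decel: 1.6000²/(2·6.0000) = 0.2133 m
human closes 2.0000·0.3067 = 0.6133 m
residual clearance needed = 0.1500+0.0250+0.0000 = 0.1750 m
S_min ≈ 0.0640+0.2133+0.6133+0.1750  ⇒  S_min = 3197/3000 m

S_min = 3197/3000 m = 1.0657 m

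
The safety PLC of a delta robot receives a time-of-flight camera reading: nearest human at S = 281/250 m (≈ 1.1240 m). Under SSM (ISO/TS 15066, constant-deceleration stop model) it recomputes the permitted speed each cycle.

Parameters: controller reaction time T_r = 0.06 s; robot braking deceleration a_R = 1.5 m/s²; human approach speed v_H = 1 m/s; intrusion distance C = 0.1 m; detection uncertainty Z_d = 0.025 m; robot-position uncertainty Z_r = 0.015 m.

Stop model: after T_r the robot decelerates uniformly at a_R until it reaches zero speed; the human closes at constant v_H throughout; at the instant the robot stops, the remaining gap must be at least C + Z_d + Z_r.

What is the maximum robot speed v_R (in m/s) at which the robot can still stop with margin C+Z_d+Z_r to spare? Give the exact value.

collect terms ⇒ (1/3)·v_R² + (109/150)·v_R + (-231/250) = 0
  disc = (109/150)² − 4·(1/3)·(-231/250) = 39601/22500 ; √disc = 199/150
  v_R = (−(109/150) + 199/150) / (2·(1/3)) = 9/10 m/s
check:
braking lasts T_s = (9/10)/(3/2) = 0.6000 s
reaction-phase robot travel = 0.9000·0.0600 = 0.0540 m
braking distance = 0.9000²/(2·1.5000) = 0.2700 m
human over T_r+T_s: 1.0000·(0.0600+0.6000) = 0.6600 m
C+Z_d+Z_r = 0.1000+0.0250+0.0150 = 0.1400 m
sum ≈ 0.0540+0.2700+0.6600+0.1400 ≈ 1.1240 m = S ✓

v_R_max = 9/10 m/s = 0.9000 m/s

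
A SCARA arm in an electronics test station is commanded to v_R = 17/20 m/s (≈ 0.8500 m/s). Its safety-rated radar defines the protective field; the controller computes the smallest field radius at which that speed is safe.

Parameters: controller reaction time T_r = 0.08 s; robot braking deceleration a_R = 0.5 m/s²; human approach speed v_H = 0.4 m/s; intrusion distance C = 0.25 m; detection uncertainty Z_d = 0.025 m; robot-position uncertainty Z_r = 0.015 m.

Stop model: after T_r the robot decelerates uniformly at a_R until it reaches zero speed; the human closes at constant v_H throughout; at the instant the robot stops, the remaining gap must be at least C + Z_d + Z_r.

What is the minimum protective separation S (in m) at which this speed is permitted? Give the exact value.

S_min = 717/400 m = 1.7925 m

stop time T_s = (17/20)/(1/2) = 1.7000 s
reaction-phase robot travel = 0.8500·0.0800 = 0.0680 m
robot under decel: 0.8500²/(2·0.5000) = 0.7225 m
human over T_r+T_s: 0.4000·(0.0800+1.7000) = 0.7120 m
C+Z_d+Z_r = 0.2500+0.0250+0.0150 = 0.2900 m
S_min ≈ 0.0680+0.7225+0.7120+0.2900  ⇒  S_min = 717/400 m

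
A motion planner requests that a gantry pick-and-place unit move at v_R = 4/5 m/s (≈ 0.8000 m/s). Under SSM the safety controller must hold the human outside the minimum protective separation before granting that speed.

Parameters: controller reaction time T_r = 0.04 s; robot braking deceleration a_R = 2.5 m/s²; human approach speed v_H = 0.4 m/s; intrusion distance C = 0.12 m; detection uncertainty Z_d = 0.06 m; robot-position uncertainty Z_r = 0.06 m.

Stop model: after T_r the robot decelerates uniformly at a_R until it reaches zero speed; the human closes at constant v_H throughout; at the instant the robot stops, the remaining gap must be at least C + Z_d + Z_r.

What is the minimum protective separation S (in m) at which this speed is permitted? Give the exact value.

S_min = 68/125 m = 0.5440 m

T_s = v_R/a_R = (4/5)/(5/2) = 0.3200 s
reaction-phase robot travel = 0.8000·0.0400 = 0.0320 m
robot covers 0.8000·0.3200 − ½·2.5000·0.3200² = 0.1280 m while stopping
human over T_r+T_s: 0.4000·(0.0400+0.3200) = 0.1440 m
margins: 0.1200+0.0600+0.0600 = 0.2400 m
S_min ≈ 0.0320+0.1280+0.1440+0.2400  ⇒  S_min = 68/125 m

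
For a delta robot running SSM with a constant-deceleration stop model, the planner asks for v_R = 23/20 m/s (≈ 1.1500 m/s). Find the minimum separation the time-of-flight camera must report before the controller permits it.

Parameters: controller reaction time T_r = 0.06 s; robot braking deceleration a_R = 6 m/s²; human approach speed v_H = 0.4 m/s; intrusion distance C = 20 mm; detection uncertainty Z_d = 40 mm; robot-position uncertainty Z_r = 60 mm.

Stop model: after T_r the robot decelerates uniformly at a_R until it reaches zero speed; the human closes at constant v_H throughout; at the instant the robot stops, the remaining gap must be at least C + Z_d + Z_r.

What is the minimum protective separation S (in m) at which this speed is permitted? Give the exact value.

S_min = 3199/8000 m = 0.3999 m

T_s = v_R/a_R = (23/20)/6 = 0.1917 s
robot covers v_R·T_r = 1.1500·0.0600 = 0.0690 m before braking
robot covers 1.1500·0.1917 − ½·6.0000·0.1917² = 0.1102 m while stopping
human closes 0.4000·0.2517 = 0.1007 m
residual clearance needed = 0.0200+0.0400+0.0600 = 0.1200 m
S_min ≈ 0.0690+0.1102+0.1007+0.1200  ⇒  S_min = 3199/8000 m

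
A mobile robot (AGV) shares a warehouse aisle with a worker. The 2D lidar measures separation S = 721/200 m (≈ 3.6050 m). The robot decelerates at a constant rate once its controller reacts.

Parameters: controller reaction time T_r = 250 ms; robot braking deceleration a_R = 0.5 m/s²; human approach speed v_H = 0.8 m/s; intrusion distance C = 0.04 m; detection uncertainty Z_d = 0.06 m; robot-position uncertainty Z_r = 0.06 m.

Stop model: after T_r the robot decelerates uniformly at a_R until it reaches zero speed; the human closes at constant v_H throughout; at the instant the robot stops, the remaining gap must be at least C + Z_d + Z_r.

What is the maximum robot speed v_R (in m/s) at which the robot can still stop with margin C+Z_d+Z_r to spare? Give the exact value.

v_R_max = 11/10 m/s = 1.1000 m/s

collect terms ⇒ (1)·v_R² + (37/20)·v_R + (-649/200) = 0
  disc = (37/20)² − 4·(1)·(-649/200) = 6561/400 ; √disc = 81/20
  v_R = (−(37/20) + 81/20) / (2·(1)) = 11/10 m/s
check:
braking lasts T_s = (11/10)/(1/2) = 2.2000 s
robot in T_r: 1.1000·0.2500 = 0.2750 m
braking distance = 1.1000²/(2·0.5000) = 1.2100 m
human closes 0.8000·2.4500 = 1.9600 m
margins: 0.0400+0.0600+0.0600 = 0.1600 m
sum ≈ 0.2750+1.2100+1.9600+0.1600 ≈ 3.6050 m = S ✓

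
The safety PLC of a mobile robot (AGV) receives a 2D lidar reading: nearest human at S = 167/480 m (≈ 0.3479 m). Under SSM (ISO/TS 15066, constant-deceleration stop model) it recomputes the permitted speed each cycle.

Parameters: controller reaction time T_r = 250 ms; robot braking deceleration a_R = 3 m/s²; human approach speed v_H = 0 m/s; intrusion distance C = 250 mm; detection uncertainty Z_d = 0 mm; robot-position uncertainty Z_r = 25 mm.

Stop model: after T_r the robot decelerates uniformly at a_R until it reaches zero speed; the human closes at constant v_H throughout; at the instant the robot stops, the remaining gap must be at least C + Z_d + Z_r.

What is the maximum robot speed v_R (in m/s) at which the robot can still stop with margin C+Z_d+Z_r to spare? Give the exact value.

v_R_max = 1/4 m/s = 0.2500 m/s

collect terms ⇒ (1/6)·v_R² + (1/4)·v_R + (-7/96) = 0
  disc = (1/4)² − 4·(1/6)·(-7/96) = 1/9 ; √disc = 1/3
  v_R = (−(1/4) + 1/3) / (2·(1/6)) = 1/4 m/s
check:
braking lasts T_s = (1/4)/3 = 0.0833 s
robot covers v_R·T_r = 0.2500·0.2500 = 0.0625 m before braking
robot covers 0.2500·0.0833 − ½·3.0000·0.0833² = 0.0104 m while stopping
human over T_r+T_s: 0.0000·(0.2500+0.0833) = 0.0000 m
residual clearance needed = 0.2500+0.0000+0.0250 = 0.2750 m
sum ≈ 0.0625+0.0104+0.0000+0.2750 ≈ 0.3479 m = S ✓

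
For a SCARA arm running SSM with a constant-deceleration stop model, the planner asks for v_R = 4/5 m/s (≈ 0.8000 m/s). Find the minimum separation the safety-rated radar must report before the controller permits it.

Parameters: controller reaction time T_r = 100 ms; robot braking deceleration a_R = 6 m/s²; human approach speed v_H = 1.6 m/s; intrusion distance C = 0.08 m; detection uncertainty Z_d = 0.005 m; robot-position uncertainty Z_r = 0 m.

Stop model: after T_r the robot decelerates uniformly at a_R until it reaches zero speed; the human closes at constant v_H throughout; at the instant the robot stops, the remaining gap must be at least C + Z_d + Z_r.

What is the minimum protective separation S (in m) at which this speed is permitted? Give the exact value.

S_min = 71/120 m = 0.5917 m

T_s = v_R/a_R = (4/5)/6 = 0.1333 s
robot in T_r: 0.8000·0.1000 = 0.0800 m
braking distance = 0.8000²/(2·6.0000) = 0.0533 m
person approaches 1.6000·(0.1000+0.1333) = 0.3733 m
C+Z_d+Z_r = 0.0800+0.0050+0.0000 = 0.0850 m
S_min ≈ 0.0800+0.0533+0.3733+0.0850  ⇒  S_min = 71/120 m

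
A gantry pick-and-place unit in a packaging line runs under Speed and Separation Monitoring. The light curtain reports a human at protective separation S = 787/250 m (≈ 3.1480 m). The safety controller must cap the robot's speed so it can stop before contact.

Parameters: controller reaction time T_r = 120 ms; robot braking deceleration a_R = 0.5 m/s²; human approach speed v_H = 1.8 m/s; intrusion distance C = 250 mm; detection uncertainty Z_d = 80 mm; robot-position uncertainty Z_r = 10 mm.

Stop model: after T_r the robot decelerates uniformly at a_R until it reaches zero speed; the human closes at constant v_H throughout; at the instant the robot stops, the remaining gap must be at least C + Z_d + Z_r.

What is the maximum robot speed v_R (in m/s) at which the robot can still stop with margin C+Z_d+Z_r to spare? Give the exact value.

collect terms ⇒ (1)·v_R² + (93/25)·v_R + (-324/125) = 0
  disc = (93/25)² − 4·(1)·(-324/125) = 15129/625 ; √disc = 123/25
  v_R = (−(93/25) + 123/25) / (2·(1)) = 3/5 m/s
check:
T_s = v_R/a_R = (3/5)/(1/2) = 1.2000 s
reaction-phase robot travel = 0.6000·0.1200 = 0.0720 m
robot under decel: 0.6000²/(2·0.5000) = 0.3600 m
human closes 1.8000·1.3200 = 2.3760 m
C+Z_d+Z_r = 0.2500+0.0800+0.0100 = 0.3400 m
sum ≈ 0.0720+0.3600+2.3760+0.3400 ≈ 3.1480 m = S ✓

v_R_max = 3/5 m/s = 0.6000 m/s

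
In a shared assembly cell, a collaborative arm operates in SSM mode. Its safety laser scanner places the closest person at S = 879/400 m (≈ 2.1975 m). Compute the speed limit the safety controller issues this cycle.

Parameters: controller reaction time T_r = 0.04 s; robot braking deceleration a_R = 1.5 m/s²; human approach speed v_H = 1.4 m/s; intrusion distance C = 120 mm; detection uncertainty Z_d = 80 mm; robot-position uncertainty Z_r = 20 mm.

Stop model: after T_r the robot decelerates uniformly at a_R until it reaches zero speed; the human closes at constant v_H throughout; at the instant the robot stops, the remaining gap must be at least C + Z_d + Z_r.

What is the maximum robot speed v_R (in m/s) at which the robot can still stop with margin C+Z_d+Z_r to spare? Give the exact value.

v_R_max = 27/20 m/s = 1.3500 m/s

quadratic (1/3)·v² + (73/75)·v + (-3843/2000) = 0
  disc = (73/75)² − 4·(1/3)·(-3843/2000) = 78961/22500 ; √disc = 281/150
  v_R = (−(73/75) + 281/150) / (2·(1/3)) = 27/20 m/s
check:
braking lasts T_s = (27/20)/(3/2) = 0.9000 s
reaction-phase robot travel = 1.3500·0.0400 = 0.0540 m
robot under decel: 1.3500²/(2·1.5000) = 0.6075 m
human closes 1.4000·0.9400 = 1.3160 m
margins: 0.1200+0.0800+0.0200 = 0.2200 m
sum ≈ 0.0540+0.6075+1.3160+0.2200 ≈ 2.1975 m = S ✓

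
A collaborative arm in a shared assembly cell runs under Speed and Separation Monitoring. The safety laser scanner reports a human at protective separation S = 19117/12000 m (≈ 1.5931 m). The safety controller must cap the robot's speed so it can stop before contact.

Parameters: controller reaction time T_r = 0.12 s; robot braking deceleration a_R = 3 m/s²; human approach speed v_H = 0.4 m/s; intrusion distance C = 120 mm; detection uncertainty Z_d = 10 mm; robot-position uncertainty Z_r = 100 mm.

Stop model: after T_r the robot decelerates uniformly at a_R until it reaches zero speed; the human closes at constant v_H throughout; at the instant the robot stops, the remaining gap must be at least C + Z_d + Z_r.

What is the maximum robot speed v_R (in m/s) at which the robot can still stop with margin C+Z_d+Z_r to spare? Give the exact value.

at the boundary: (1/6)·v² + (19/75)·v + (-15781/12000) = 0
  disc = (19/75)² − 4·(1/6)·(-15781/12000) = 9409/10000 ; √disc = 97/100
  v_R = (−(19/75) + 97/100) / (2·(1/6)) = 43/20 m/s
check:
stop time T_s = (43/20)/3 = 0.7167 s
robot in T_r: 2.1500·0.1200 = 0.2580 m
braking distance = 2.1500²/(2·3.0000) = 0.7704 m
person approaches 0.4000·(0.1200+0.7167) = 0.3347 m
C+Z_d+Z_r = 0.1200+0.0100+0.1000 = 0.2300 m
sum ≈ 0.2580+0.7704+0.3347+0.2300 ≈ 1.5931 m = S ✓

v_R_max = 43/20 m/s = 2.1500 m/s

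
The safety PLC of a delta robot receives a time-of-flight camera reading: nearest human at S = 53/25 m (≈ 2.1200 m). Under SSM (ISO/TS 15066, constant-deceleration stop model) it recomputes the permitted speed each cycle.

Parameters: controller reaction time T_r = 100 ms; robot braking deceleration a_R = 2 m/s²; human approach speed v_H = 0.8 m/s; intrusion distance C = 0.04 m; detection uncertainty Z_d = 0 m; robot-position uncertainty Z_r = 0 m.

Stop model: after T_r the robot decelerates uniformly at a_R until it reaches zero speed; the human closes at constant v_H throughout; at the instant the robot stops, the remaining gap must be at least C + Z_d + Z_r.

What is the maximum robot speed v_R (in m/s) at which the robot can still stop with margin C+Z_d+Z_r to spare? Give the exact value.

v_R_max = 2 m/s = 2.0000 m/s

quadratic (1/4)·v² + (1/2)·v + (-2) = 0
  disc = (1/2)² − 4·(1/4)·(-2) = 9/4 ; √disc = 3/2
  v_R = (−(1/2) + 3/2) / (2·(1/4)) = 2 m/s
check:
T_s = v_R/a_R = 2/2 = 1.0000 s
robot covers v_R·T_r = 2.0000·0.1000 = 0.2000 m before braking
robot under decel: 2.0000²/(2·2.0000) = 1.0000 m
person approaches 0.8000·(0.1000+1.0000) = 0.8800 m
residual clearance needed = 0.0400+0.0000+0.0000 = 0.0400 m
sum ≈ 0.2000+1.0000+0.8800+0.0400 ≈ 2.1200 m = S ✓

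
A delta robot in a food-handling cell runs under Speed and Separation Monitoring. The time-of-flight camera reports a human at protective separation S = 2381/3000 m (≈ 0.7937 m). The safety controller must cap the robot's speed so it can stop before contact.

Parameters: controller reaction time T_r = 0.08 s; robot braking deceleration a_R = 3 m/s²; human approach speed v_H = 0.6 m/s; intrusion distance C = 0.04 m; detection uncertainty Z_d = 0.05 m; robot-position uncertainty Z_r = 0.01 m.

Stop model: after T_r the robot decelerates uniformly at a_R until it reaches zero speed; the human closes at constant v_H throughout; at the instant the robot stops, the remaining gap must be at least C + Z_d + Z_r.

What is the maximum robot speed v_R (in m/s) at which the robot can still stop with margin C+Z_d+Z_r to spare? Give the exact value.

collect terms ⇒ (1/6)·v_R² + (7/25)·v_R + (-1937/3000) = 0
  disc = (7/25)² − 4·(1/6)·(-1937/3000) = 11449/22500 ; √disc = 107/150
  v_R = (−(7/25) + 107/150) / (2·(1/6)) = 13/10 m/s
check:
T_s = v_R/a_R = (13/10)/3 = 0.4333 s
robot covers v_R·T_r = 1.3000·0.0800 = 0.1040 m before braking
robot covers 1.3000·0.4333 − ½·3.0000·0.4333² = 0.2817 m while stopping
person approaches 0.6000·(0.0800+0.4333) = 0.3080 m
margins: 0.0400+0.0500+0.0100 = 0.1000 m
sum ≈ 0.1040+0.2817+0.3080+0.1000 ≈ 0.7937 m = S ✓

v_R_max = 13/10 m/s = 1.3000 m/s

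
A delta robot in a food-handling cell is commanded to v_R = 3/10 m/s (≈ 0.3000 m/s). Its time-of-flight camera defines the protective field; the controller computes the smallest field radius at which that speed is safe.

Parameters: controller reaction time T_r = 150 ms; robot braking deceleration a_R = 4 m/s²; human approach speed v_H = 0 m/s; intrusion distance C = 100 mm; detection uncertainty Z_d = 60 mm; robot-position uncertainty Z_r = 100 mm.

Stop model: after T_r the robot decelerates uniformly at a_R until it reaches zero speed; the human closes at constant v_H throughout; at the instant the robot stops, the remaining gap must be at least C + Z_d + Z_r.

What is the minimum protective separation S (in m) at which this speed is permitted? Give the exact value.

stop time T_s = (3/10)/4 = 0.0750 s
robot covers v_R·T_r = 0.3000·0.1500 = 0.0450 m before braking
robot covers 0.3000·0.0750 − ½·4.0000·0.0750² = 0.0112 m while stopping
human over T_r+T_s: 0.0000·(0.1500+0.0750) = 0.0000 m
C+Z_d+Z_r = 0.1000+0.0600+0.1000 = 0.2600 m
S_min ≈ 0.0450+0.0112+0.0000+0.2600  ⇒  S_min = 253/800 m

S_min = 253/800 m = 0.3162 m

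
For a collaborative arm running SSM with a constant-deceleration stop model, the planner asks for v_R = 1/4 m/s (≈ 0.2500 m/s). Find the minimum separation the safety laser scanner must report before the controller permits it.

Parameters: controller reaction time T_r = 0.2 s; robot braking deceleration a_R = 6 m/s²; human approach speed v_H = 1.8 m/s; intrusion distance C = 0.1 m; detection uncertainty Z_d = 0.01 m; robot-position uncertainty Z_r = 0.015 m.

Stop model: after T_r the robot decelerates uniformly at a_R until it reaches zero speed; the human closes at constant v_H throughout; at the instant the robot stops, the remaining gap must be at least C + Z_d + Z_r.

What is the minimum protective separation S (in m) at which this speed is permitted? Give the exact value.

braking lasts T_s = (1/4)/6 = 0.0417 s
reaction-phase robot travel = 0.2500·0.2000 = 0.0500 m
braking distance = 0.2500²/(2·6.0000) = 0.0052 m
person approaches 1.8000·(0.2000+0.0417) = 0.4350 m
C+Z_d+Z_r = 0.1000+0.0100+0.0150 = 0.1250 m
S_min ≈ 0.0500+0.0052+0.4350+0.1250  ⇒  S_min = 2953/4800 m

S_min = 2953/4800 m = 0.6152 m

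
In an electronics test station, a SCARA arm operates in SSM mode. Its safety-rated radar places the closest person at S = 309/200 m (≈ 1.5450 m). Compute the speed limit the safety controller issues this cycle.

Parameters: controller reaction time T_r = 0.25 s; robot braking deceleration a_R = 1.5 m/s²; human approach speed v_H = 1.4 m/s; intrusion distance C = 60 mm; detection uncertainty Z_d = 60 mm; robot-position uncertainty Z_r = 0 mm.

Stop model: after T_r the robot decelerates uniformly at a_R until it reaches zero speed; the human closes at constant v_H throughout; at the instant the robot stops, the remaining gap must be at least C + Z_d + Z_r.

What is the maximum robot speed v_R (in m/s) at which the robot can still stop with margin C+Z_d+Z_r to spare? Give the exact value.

at the boundary: (1/3)·v² + (71/60)·v + (-43/40) = 0
  disc = (71/60)² − 4·(1/3)·(-43/40) = 10201/3600 ; √disc = 101/60
  v_R = (−(71/60) + 101/60) / (2·(1/3)) = 3/4 m/s
check:
braking lasts T_s = (3/4)/(3/2) = 0.5000 s
robot in T_r: 0.7500·0.2500 = 0.1875 m
robot under decel: 0.7500²/(2·1.5000) = 0.1875 m
human closes 1.4000·0.7500 = 1.0500 m
C+Z_d+Z_r = 0.0600+0.0600+0.0000 = 0.1200 m
sum ≈ 0.1875+0.1875+1.0500+0.1200 ≈ 1.5450 m = S ✓

v_R_max = 3/4 m/s = 0.7500 m/s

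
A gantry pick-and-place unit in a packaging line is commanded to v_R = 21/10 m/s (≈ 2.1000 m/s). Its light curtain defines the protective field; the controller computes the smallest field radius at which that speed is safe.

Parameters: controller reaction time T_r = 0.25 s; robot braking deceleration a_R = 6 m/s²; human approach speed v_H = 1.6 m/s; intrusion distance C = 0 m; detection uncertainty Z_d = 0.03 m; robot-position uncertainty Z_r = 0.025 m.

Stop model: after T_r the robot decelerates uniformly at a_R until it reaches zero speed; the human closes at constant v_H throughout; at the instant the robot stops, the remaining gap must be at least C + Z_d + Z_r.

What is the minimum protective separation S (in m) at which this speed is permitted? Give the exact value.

stop time T_s = (21/10)/6 = 0.3500 s
robot in T_r: 2.1000·0.2500 = 0.5250 m
braking distance = 2.1000²/(2·6.0000) = 0.3675 m
person approaches 1.6000·(0.2500+0.3500) = 0.9600 m
C+Z_d+Z_r = 0.0000+0.0300+0.0250 = 0.0550 m
S_min ≈ 0.5250+0.3675+0.9600+0.0550  ⇒  S_min = 763/400 m

S_min = 763/400 m = 1.9075 m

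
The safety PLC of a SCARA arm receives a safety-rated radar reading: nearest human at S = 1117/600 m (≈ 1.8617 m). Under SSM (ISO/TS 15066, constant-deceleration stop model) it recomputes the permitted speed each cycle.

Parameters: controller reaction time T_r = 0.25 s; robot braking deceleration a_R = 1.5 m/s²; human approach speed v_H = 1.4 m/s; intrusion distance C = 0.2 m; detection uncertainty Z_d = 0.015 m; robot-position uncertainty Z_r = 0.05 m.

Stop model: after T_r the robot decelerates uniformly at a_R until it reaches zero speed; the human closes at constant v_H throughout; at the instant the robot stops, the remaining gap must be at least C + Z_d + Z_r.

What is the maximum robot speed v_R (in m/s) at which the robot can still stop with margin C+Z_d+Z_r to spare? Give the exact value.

v_R_max = 17/20 m/s = 0.8500 m/s

collect terms ⇒ (1/3)·v_R² + (71/60)·v_R + (-187/150) = 0
  disc = (71/60)² − 4·(1/3)·(-187/150) = 49/16 ; √disc = 7/4
  v_R = (−(71/60) + 7/4) / (2·(1/3)) = 17/20 m/s
check:
stop time T_s = (17/20)/(3/2) = 0.5667 s
robot in T_r: 0.8500·0.2500 = 0.2125 m
robot under decel: 0.8500²/(2·1.5000) = 0.2408 m
person approaches 1.4000·(0.2500+0.5667) = 1.1433 m
residual clearance needed = 0.2000+0.0150+0.0500 = 0.2650 m
sum ≈ 0.2125+0.2408+1.1433+0.2650 ≈ 1.8617 m = S ✓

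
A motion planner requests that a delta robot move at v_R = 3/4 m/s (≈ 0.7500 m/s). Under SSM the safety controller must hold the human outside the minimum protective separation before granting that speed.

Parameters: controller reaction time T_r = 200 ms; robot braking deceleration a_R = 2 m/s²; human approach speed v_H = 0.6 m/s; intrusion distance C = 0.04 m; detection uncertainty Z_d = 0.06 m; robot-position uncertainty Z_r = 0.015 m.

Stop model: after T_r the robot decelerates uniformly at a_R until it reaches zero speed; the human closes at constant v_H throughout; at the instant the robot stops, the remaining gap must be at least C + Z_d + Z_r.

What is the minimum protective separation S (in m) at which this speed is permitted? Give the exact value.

T_s = v_R/a_R = (3/4)/2 = 0.3750 s
reaction-phase robot travel = 0.7500·0.2000 = 0.1500 m
robot under decel: 0.7500²/(2·2.0000) = 0.1406 m
human over T_r+T_s: 0.6000·(0.2000+0.3750) = 0.3450 m
margins: 0.0400+0.0600+0.0150 = 0.1150 m
S_min ≈ 0.1500+0.1406+0.3450+0.1150  ⇒  S_min = 1201/1600 m

S_min = 1201/1600 m = 0.7506 m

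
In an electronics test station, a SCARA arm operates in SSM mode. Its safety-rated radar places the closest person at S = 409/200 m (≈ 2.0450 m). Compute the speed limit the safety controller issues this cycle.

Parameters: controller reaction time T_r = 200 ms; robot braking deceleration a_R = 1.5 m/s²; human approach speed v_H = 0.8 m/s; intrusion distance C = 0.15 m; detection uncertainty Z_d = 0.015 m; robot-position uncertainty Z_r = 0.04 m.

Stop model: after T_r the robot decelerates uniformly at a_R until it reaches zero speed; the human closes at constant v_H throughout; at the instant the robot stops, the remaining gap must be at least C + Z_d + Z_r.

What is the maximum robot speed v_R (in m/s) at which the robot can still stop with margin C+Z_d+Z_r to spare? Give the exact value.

v_R_max = 7/5 m/s = 1.4000 m/s

collect terms ⇒ (1/3)·v_R² + (11/15)·v_R + (-42/25) = 0
  disc = (11/15)² − 4·(1/3)·(-42/25) = 25/9 ; √disc = 5/3
  v_R = (−(11/15) + 5/3) / (2·(1/3)) = 7/5 m/s
check:
braking lasts T_s = (7/5)/(3/2) = 0.9333 s
robot covers v_R·T_r = 1.4000·0.2000 = 0.2800 m before braking
braking distance = 1.4000²/(2·1.5000) = 0.6533 m
person approaches 0.8000·(0.2000+0.9333) = 0.9067 m
C+Z_d+Z_r = 0.1500+0.0150+0.0400 = 0.2050 m
sum ≈ 0.2800+0.6533+0.9067+0.2050 ≈ 2.0450 m = S ✓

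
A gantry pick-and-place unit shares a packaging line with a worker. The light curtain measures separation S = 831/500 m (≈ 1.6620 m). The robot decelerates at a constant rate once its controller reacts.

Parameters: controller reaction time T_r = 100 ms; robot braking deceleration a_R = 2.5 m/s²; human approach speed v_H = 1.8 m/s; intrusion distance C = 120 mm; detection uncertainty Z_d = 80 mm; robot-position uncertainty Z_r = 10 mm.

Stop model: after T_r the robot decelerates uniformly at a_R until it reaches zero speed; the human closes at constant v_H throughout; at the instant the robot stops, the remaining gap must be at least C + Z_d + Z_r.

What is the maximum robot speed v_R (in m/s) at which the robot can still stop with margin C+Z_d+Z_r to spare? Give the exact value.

v_R_max = 6/5 m/s = 1.2000 m/s

collect terms ⇒ (1/5)·v_R² + (41/50)·v_R + (-159/125) = 0
  disc = (41/50)² − 4·(1/5)·(-159/125) = 169/100 ; √disc = 13/10
  v_R = (−(41/50) + 13/10) / (2·(1/5)) = 6/5 m/s
check:
stop time T_s = (6/5)/(5/2) = 0.4800 s
robot covers v_R·T_r = 1.2000·0.1000 = 0.1200 m before braking
braking distance = 1.2000²/(2·2.5000) = 0.2880 m
human closes 1.8000·0.5800 = 1.0440 m
margins: 0.1200+0.0800+0.0100 = 0.2100 m
sum ≈ 0.1200+0.2880+1.0440+0.2100 ≈ 1.6620 m = S ✓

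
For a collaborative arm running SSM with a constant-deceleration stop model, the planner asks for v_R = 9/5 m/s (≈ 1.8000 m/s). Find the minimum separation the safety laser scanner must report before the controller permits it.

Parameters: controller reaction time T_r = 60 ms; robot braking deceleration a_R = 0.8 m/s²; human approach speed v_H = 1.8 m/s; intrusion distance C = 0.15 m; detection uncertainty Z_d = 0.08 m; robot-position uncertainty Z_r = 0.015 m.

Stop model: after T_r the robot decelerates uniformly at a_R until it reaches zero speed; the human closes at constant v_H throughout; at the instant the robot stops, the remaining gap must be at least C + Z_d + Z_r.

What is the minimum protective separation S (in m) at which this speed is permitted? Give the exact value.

S_min = 817/125 m = 6.5360 m

T_s = v_R/a_R = (9/5)/(4/5) = 2.2500 s
robot in T_r: 1.8000·0.0600 = 0.1080 m
braking distance = 1.8000²/(2·0.8000) = 2.0250 m
human closes 1.8000·2.3100 = 4.1580 m
C+Z_d+Z_r = 0.1500+0.0800+0.0150 = 0.2450 m
S_min ≈ 0.1080+2.0250+4.1580+0.2450  ⇒  S_min = 817/125 m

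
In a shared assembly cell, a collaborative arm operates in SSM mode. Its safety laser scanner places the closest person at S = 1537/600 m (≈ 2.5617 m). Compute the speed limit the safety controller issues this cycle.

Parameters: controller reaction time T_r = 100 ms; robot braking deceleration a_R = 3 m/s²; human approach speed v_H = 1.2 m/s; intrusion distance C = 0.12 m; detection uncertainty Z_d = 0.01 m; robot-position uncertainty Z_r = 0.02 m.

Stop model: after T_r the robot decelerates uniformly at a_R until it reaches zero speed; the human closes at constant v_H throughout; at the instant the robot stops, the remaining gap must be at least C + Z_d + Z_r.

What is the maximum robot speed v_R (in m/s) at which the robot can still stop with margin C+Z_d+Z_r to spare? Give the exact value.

at the boundary: (1/6)·v² + (1/2)·v + (-55/24) = 0
  disc = (1/2)² − 4·(1/6)·(-55/24) = 16/9 ; √disc = 4/3
  v_R = (−(1/2) + 4/3) / (2·(1/6)) = 5/2 m/s
check:
braking lasts T_s = (5/2)/3 = 0.8333 s
robot in T_r: 2.5000·0.1000 = 0.2500 m
robot covers 2.5000·0.8333 − ½·3.0000·0.8333² = 1.0417 m while stopping
person approaches 1.2000·(0.1000+0.8333) = 1.1200 m
residual clearance needed = 0.1200+0.0100+0.0200 = 0.1500 m
sum ≈ 0.2500+1.0417+1.1200+0.1500 ≈ 2.5617 m = S ✓

v_R_max = 5/2 m/s = 2.5000 m/s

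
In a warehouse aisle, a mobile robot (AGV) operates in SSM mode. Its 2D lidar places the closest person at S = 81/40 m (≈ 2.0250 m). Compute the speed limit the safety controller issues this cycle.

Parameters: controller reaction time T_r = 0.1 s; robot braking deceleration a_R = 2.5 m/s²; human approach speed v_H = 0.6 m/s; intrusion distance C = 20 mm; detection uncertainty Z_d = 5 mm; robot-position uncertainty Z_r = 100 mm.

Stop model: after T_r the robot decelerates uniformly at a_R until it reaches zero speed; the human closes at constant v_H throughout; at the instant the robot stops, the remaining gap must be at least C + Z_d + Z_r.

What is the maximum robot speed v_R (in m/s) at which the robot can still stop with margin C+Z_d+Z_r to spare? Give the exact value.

at the boundary: (1/5)·v² + (17/50)·v + (-46/25) = 0
  disc = (17/50)² − 4·(1/5)·(-46/25) = 3969/2500 ; √disc = 63/50
  v_R = (−(17/50) + 63/50) / (2·(1/5)) = 23/10 m/s
check:
braking lasts T_s = (23/10)/(5/2) = 0.9200 s
robot covers v_R·T_r = 2.3000·0.1000 = 0.2300 m before braking
braking distance = 2.3000²/(2·2.5000) = 1.0580 m
human over T_r+T_s: 0.6000·(0.1000+0.9200) = 0.6120 m
C+Z_d+Z_r = 0.0200+0.0050+0.1000 = 0.1250 m
sum ≈ 0.2300+1.0580+0.6120+0.1250 ≈ 2.0250 m = S ✓

v_R_max = 23/10 m/s = 2.3000 m/s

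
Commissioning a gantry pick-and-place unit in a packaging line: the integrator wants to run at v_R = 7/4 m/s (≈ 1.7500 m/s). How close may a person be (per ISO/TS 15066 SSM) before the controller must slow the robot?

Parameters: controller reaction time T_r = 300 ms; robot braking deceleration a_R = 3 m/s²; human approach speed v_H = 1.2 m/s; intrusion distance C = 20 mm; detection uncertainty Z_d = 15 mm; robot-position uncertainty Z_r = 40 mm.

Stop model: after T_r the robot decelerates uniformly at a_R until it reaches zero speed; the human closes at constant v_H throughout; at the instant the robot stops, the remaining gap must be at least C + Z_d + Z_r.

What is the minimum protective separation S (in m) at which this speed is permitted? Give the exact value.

S_min = 5209/2400 m = 2.1704 m

T_s = v_R/a_R = (7/4)/3 = 0.5833 s
reaction-phase robot travel = 1.7500·0.3000 = 0.5250 m
robot under decel: 1.7500²/(2·3.0000) = 0.5104 m
person approaches 1.2000·(0.3000+0.5833) = 1.0600 m
C+Z_d+Z_r = 0.0200+0.0150+0.0400 = 0.0750 m
S_min ≈ 0.5250+0.5104+1.0600+0.0750  ⇒  S_min = 5209/2400 m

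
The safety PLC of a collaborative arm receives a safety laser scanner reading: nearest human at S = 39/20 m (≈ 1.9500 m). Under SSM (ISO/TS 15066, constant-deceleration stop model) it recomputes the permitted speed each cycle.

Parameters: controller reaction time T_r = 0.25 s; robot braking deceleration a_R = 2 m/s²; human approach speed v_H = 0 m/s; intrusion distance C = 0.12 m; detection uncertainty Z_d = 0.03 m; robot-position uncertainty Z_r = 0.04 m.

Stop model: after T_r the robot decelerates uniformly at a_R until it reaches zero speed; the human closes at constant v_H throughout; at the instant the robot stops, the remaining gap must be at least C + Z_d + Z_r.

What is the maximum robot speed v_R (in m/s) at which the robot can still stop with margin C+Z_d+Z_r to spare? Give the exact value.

v_R_max = 11/5 m/s = 2.2000 m/s

at the boundary: (1/4)·v² + (1/4)·v + (-44/25) = 0
  disc = (1/4)² − 4·(1/4)·(-44/25) = 729/400 ; √disc = 27/20
  v_R = (−(1/4) + 27/20) / (2·(1/4)) = 11/5 m/s
check:
stop time T_s = (11/5)/2 = 1.1000 s
robot covers v_R·T_r = 2.2000·0.2500 = 0.5500 m before braking
robot under decel: 2.2000²/(2·2.0000) = 1.2100 m
human over T_r+T_s: 0.0000·(0.2500+1.1000) = 0.0000 m
C+Z_d+Z_r = 0.1200+0.0300+0.0400 = 0.1900 m
sum ≈ 0.5500+1.2100+0.0000+0.1900 ≈ 1.9500 m = S ✓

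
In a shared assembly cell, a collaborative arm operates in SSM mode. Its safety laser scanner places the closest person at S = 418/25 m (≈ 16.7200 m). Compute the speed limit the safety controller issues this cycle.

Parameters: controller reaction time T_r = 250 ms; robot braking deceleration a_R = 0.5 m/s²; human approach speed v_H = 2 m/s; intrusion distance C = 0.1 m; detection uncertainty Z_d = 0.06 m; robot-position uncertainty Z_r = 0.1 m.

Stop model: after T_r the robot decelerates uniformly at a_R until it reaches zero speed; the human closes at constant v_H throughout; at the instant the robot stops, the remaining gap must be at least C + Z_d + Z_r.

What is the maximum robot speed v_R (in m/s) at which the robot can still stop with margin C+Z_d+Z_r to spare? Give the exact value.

v_R_max = 12/5 m/s = 2.4000 m/s

at the boundary: (1)·v² + (17/4)·v + (-399/25) = 0
  disc = (17/4)² − 4·(1)·(-399/25) = 32761/400 ; √disc = 181/20
  v_R = (−(17/4) + 181/20) / (2·(1)) = 12/5 m/s
check:
stop time T_s = (12/5)/(1/2) = 4.8000 s
reaction-phase robot travel = 2.4000·0.2500 = 0.6000 m
braking distance = 2.4000²/(2·0.5000) = 5.7600 m
human over T_r+T_s: 2.0000·(0.2500+4.8000) = 10.1000 m
C+Z_d+Z_r = 0.1000+0.0600+0.1000 = 0.2600 m
sum ≈ 0.6000+5.7600+10.1000+0.2600 ≈ 16.7200 m = S ✓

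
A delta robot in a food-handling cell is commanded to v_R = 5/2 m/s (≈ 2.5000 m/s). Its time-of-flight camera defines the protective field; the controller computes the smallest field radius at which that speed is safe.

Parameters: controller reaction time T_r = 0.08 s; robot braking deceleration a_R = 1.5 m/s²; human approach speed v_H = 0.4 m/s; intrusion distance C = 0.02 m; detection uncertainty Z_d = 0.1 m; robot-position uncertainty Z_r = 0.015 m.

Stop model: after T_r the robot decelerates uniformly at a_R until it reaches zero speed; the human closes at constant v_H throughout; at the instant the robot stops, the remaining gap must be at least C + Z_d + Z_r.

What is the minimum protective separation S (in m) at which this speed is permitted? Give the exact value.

S_min = 3117/1000 m = 3.1170 m

T_s = v_R/a_R = (5/2)/(3/2) = 1.6667 s
reaction-phase robot travel = 2.5000·0.0800 = 0.2000 m
robot covers 2.5000·1.6667 − ½·1.5000·1.6667² = 2.0833 m while stopping
human closes 0.4000·1.7467 = 0.6987 m
margins: 0.0200+0.1000+0.0150 = 0.1350 m
S_min ≈ 0.2000+2.0833+0.6987+0.1350  ⇒  S_min = 3117/1000 m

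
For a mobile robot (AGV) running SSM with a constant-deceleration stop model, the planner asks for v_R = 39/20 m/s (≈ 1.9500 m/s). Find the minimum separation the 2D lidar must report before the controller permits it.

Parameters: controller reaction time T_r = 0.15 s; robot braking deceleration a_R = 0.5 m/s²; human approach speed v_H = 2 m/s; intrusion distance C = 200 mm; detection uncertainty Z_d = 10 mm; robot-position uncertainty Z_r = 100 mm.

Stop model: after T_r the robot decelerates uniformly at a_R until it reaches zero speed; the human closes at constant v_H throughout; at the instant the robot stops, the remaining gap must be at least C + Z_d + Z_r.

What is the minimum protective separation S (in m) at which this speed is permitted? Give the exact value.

S_min = 2501/200 m = 12.5050 m

stop time T_s = (39/20)/(1/2) = 3.9000 s
robot in T_r: 1.9500·0.1500 = 0.2925 m
braking distance = 1.9500²/(2·0.5000) = 3.8025 m
human over T_r+T_s: 2.0000·(0.1500+3.9000) = 8.1000 m
margins: 0.2000+0.0100+0.1000 = 0.3100 m
S_min ≈ 0.2925+3.8025+8.1000+0.3100  ⇒  S_min = 2501/200 m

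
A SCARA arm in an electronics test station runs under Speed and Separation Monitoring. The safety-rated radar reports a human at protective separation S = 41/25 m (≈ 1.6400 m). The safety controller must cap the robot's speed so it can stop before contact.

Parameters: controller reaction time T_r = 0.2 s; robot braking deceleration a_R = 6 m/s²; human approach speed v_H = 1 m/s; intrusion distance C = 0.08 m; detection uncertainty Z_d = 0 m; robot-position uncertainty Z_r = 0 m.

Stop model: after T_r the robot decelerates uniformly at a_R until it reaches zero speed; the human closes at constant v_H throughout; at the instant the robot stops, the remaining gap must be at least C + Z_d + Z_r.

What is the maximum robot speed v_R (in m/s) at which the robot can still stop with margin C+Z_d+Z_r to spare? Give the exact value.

v_R_max = 12/5 m/s = 2.4000 m/s

at the boundary: (1/12)·v² + (11/30)·v + (-34/25) = 0
  disc = (11/30)² − 4·(1/12)·(-34/25) = 529/900 ; √disc = 23/30
  v_R = (−(11/30) + 23/30) / (2·(1/12)) = 12/5 m/s
check:
braking lasts T_s = (12/5)/6 = 0.4000 s
reaction-phase robot travel = 2.4000·0.2000 = 0.4800 m
robot covers 2.4000·0.4000 − ½·6.0000·0.4000² = 0.4800 m while stopping
human over T_r+T_s: 1.0000·(0.2000+0.4000) = 0.6000 m
C+Z_d+Z_r = 0.0800+0.0000+0.0000 = 0.0800 m
sum ≈ 0.4800+0.4800+0.6000+0.0800 ≈ 1.6400 m = S ✓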